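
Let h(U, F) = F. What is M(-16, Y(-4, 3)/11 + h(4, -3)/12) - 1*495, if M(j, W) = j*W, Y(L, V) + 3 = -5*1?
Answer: -5273/11 ≈ -479.36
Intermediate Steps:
Y(L, V) = -8 (Y(L, V) = -3 - 5*1 = -3 - 5 = -8)
M(j, W) = W*j
M(-16, Y(-4, 3)/11 + h(4, -3)/12) - 1*495 = (-8/11 - 3/12)*(-16) - 1*495 = (-8*1/11 - 3*1/12)*(-16) - 495 = (-8/11 - ¼)*(-16) - 495 = -43/44*(-16) - 495 = 172/11 - 495 = -5273/11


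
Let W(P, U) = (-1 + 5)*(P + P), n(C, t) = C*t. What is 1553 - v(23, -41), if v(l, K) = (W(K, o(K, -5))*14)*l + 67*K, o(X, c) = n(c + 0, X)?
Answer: 109916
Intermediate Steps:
o(X, c) = X*c (o(X, c) = (c + 0)*X = c*X = X*c)
W(P, U) = 8*P (W(P, U) = 4*(2*P) = 8*P)
v(l, K) = 67*K + 112*K*l (v(l, K) = ((8*K)*14)*l + 67*K = (112*K)*l + 67*K = 112*K*l + 67*K = 67*K + 112*K*l)
1553 - v(23, -41) = 1553 - (-41)*(67 + 112*23) = 1553 - (-41)*(67 + 2576) = 1553 - (-41)*2643 = 1553 - 1*(-108363) = 1553 + 108363 = 109916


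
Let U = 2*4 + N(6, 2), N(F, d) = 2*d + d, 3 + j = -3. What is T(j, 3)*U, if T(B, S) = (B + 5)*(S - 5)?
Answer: 28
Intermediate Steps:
j = -6 (j = -3 - 3 = -6)
N(F, d) = 3*d
U = 14 (U = 2*4 + 3*2 = 8 + 6 = 14)
T(B, S) = (-5 + S)*(5 + B) (T(B, S) = (5 + B)*(-5 + S) = (-5 + S)*(5 + B))
T(j, 3)*U = (-25 - 5*(-6) + 5*3 - 6*3)*14 = (-25 + 30 + 15 - 18)*14 = 2*14 = 28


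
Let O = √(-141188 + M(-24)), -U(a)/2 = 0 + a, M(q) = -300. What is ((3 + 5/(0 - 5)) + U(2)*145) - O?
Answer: -578 - 4*I*√8843 ≈ -578.0 - 376.15*I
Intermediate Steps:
U(a) = -2*a (U(a) = -2*(0 + a) = -2*a)
O = 4*I*√8843 (O = √(-141188 - 300) = √(-141488) = 4*I*√8843 ≈ 376.15*I)
((3 + 5/(0 - 5)) + U(2)*145) - O = ((3 + 5/(0 - 5)) - 2*2*145) - 4*I*√8843 = ((3 + 5/(-5)) - 4*145) - 4*I*√8843 = ((3 + 5*(-⅕)) - 580) - 4*I*√8843 = ((3 - 1) - 580) - 4*I*√8843 = (2 - 580) - 4*I*√8843 = -578 - 4*I*√8843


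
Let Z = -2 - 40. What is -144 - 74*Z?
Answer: 2964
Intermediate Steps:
Z = -42
-144 - 74*Z = -144 - 74*(-42) = -144 + 3108 = 2964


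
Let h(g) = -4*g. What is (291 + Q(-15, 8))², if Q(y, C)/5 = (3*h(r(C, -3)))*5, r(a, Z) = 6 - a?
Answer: 793881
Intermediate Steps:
Q(y, C) = -1800 + 300*C (Q(y, C) = 5*((3*(-4*(6 - C)))*5) = 5*((3*(-24 + 4*C))*5) = 5*((-72 + 12*C)*5) = 5*(-360 + 60*C) = -1800 + 300*C)
(291 + Q(-15, 8))² = (291 + (-1800 + 300*8))² = (291 + (-1800 + 2400))² = (291 + 600)² = 891² = 793881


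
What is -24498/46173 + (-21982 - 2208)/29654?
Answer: -307231427/228202357 ≈ -1.3463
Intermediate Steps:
-24498/46173 + (-21982 - 2208)/29654 = -24498*1/46173 - 24190*1/29654 = -8166/15391 - 12095/14827 = -307231427/228202357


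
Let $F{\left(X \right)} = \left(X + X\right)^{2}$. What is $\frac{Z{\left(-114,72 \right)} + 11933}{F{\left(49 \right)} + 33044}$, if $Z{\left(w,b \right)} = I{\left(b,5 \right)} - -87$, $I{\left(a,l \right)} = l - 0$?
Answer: $\frac{12025}{42648} \approx 0.28196$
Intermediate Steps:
$I{\left(a,l \right)} = l$ ($I{\left(a,l \right)} = l + 0 = l$)
$Z{\left(w,b \right)} = 92$ ($Z{\left(w,b \right)} = 5 - -87 = 5 + 87 = 92$)
$F{\left(X \right)} = 4 X^{2}$ ($F{\left(X \right)} = \left(2 X\right)^{2} = 4 X^{2}$)
$\frac{Z{\left(-114,72 \right)} + 11933}{F{\left(49 \right)} + 33044} = \frac{92 + 11933}{4 \cdot 49^{2} + 33044} = \frac{12025}{4 \cdot 2401 + 33044} = \frac{12025}{9604 + 33044} = \frac{12025}{42648}$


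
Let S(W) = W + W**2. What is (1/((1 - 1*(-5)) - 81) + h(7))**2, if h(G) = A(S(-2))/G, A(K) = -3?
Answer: 53824/275625 ≈ 0.19528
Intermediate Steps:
h(G) = -3/G
(1/((1 - 1*(-5)) - 81) + h(7))**2 = (1/((1 - 1*(-5)) - 81) - 3/7)**2 = (1/((1 + 5) - 81) - 3*1/7)**2 = (1/(6 - 81) - 3/7)**2 = (1/(-75) - 3/7)**2 = (-1/75 - 3/7)**2 = (-232/525)**2 = 53824/275625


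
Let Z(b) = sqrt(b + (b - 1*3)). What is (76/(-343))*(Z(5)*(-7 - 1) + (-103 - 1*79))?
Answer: 1976/49 + 608*sqrt(7)/343 ≈ 45.016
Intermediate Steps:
Z(b) = sqrt(-3 + 2*b) (Z(b) = sqrt(b + (b - 3)) = sqrt(b + (-3 + b)) = sqrt(-3 + 2*b))
(76/(-343))*(Z(5)*(-7 - 1) + (-103 - 1*79)) = (76/(-343))*(sqrt(-3 + 2*5)*(-7 - 1) + (-103 - 1*79)) = (76*(-1/343))*(sqrt(-3 + 10)*(-8) + (-103 - 79)) = -76*(sqrt(7)*(-8) - 182)/343 = -76*(-8*sqrt(7) - 182)/343 = -76*(-182 - 8*sqrt(7))/343 = 1976/49 + 608*sqrt(7)/343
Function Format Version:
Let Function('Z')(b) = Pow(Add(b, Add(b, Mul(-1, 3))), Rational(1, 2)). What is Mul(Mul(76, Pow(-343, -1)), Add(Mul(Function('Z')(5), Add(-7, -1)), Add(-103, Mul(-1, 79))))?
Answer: Add(Rational(1976, 49), Mul(Rational(608, 343), Pow(7, Rational(1, 2)))) ≈ 45.016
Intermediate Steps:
Function('Z')(b) = Pow(Add(-3, Mul(2, b)), Rational(1, 2)) (Function('Z')(b) = Pow(Add(b, Add(b, -3)), Rational(1, 2)) = Pow(Add(b, Add(-3, b)), Rational(1, 2)) = Pow(Add(-3, Mul(2, b)), Rational(1, 2)))
Mul(Mul(76, Pow(-343, -1)), Add(Mul(Function('Z')(5), Add(-7, -1)), Add(-103, Mul(-1, 79)))) = Mul(Mul(76, Pow(-343, -1)), Add(Mul(Pow(Add(-3, Mul(2, 5)), Rational(1, 2)), Add(-7, -1)), Add(-103, Mul(-1, 79)))) = Mul(Mul(76, Rational(-1, 343)), Add(Mul(Pow(Add(-3, 10), Rational(1, 2)), -8), Add(-103, -79))) = Mul(Rational(-76, 343), Add(Mul(Pow(7, Rational(1, 2)), -8), -182)) = Mul(Rational(-76, 343), Add(Mul(-8, Pow(7, Rational(1, 2))), -182)) = Mul(Rational(-76, 343), Add(-182, Mul(-8, Pow(7, Rational(1, 2))))) = Add(Rational(1976, 49), Mul(Rational(608, 343), Pow(7, Rational(1, 2))))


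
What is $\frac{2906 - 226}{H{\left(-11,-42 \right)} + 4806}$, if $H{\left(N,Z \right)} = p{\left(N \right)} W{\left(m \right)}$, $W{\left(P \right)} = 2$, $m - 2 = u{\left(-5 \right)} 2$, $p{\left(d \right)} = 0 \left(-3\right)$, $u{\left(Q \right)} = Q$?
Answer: $\frac{1340}{2403} \approx 0.55764$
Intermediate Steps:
$p{\left(d \right)} = 0$
$m = -8$ ($m = 2 - 10 = -8$)
$H{\left(N,Z \right)} = 0$ ($H{\left(N,Z \right)} = 0 \cdot 2 = 0$)
$\frac{2906 - 226}{H{\left(-11,-42 \right)} + 4806} = \frac{2906 - 226}{0 + 4806} = \frac{2680}{4806} = 2680 \cdot \frac{1}{4806} = \frac{1340}{2403}$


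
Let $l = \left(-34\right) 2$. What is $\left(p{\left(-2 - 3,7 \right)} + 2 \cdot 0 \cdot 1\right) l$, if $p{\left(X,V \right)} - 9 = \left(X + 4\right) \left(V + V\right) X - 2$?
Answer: $-5236$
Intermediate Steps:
$l = -68$
$p{\left(X,V \right)} = 7 + 2 V X \left(4 + X\right)$ ($p{\left(X,V \right)} = 9 + \left(\left(X + 4\right) \left(V + V\right) X - 2\right) = 9 + \left(\left(4 + X\right) 2 V X - 2\right) = 9 + \left(2 V \left(4 + X\right) X - 2\right) = 9 + \left(2 V X \left(4 + X\right) - 2\right) = 9 + \left(-2 + 2 V X \left(4 + X\right)\right) = 7 + 2 V X \left(4 + X\right)$)
$\left(p{\left(-2 - 3,7 \right)} + 2 \cdot 0 \cdot 1\right) l = \left(\left(7 + 2 \cdot 7 \left(-2 - 3\right)^{2} + 8 \cdot 7 \left(-2 - 3\right)\right) + 2 \cdot 0 \cdot 1\right) \left(-68\right) = \left(\left(7 + 2 \cdot 7 \left(-5\right)^{2} + 8 \cdot 7 \left(-5\right)\right) + 0 \cdot 1\right) \left(-68\right) = \left(\left(7 + 2 \cdot 7 \cdot 25 - 280\right) + 0\right) \left(-68\right) = \left(\left(7 + 350 - 280\right) + 0\right) \left(-68\right) = \left(77 + 0\right) \left(-68\right) = 77 \left(-68\right) = -5236$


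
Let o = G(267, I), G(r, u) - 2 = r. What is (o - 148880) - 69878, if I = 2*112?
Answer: -218489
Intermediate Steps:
I = 224
G(r, u) = 2 + r
o = 269 (o = 2 + 267 = 269)
(o - 148880) - 69878 = (269 - 148880) - 69878 = -148611 - 69878 = -218489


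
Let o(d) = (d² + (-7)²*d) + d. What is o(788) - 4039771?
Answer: -3379427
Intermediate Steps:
o(d) = d² + 50*d (o(d) = (d² + 49*d) + d = d² + 50*d)
o(788) - 4039771 = 788*(50 + 788) - 4039771 = 788*838 - 4039771 = 660344 - 4039771 = -3379427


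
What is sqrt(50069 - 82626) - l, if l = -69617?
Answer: 69617 + I*sqrt(32557) ≈ 69617.0 + 180.44*I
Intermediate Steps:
sqrt(50069 - 82626) - l = sqrt(50069 - 82626) - 1*(-69617) = sqrt(-32557) + 69617 = I*sqrt(32557) + 69617 = 69617 + I*sqrt(32557)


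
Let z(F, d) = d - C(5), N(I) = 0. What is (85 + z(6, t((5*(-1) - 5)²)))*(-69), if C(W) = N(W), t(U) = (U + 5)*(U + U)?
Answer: -1454865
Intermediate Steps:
t(U) = 2*U*(5 + U) (t(U) = (5 + U)*(2*U) = 2*U*(5 + U))
C(W) = 0
z(F, d) = d (z(F, d) = d - 1*0 = d + 0 = d)
(85 + z(6, t((5*(-1) - 5)²)))*(-69) = (85 + 2*(5*(-1) - 5)²*(5 + (5*(-1) - 5)²))*(-69) = (85 + 2*(-5 - 5)²*(5 + (-5 - 5)²))*(-69) = (85 + 2*(-10)²*(5 + (-10)²))*(-69) = (85 + 2*100*(5 + 100))*(-69) = (85 + 2*100*105)*(-69) = (85 + 21000)*(-69) = 21085*(-69) = -1454865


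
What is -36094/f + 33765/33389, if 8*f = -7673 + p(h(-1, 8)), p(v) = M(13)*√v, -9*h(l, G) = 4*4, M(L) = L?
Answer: 683679540541821/17692065323285 + 45045312*I/529877065 ≈ 38.643 + 0.085011*I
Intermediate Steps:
h(l, G) = -16/9 (h(l, G) = -4*4/9 = -⅑*16 = -16/9)
p(v) = 13*√v
f = -7673/8 + 13*I/6 (f = (-7673 + 13*√(-16/9))/8 = (-7673 + 13*(4*I/3))/8 = (-7673 + 52*I/3)/8 = -7673/8 + 13*I/6 ≈ -959.13 + 2.1667*I)
-36094/f + 33765/33389 = -36094*576*(-7673/8 - 13*I/6)/529877065 + 33765/33389 = -20790144*(-7673/8 - 13*I/6)/529877065 + 33765*(1/33389) = -20790144*(-7673/8 - 13*I/6)/529877065 + 33765/33389 = 33765/33389 - 20790144*(-7673/8 - 13*I/6)/529877065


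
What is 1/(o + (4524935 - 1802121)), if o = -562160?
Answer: 1/2160654 ≈ 4.6282e-7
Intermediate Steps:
1/(o + (4524935 - 1802121)) = 1/(-562160 + (4524935 - 1802121)) = 1/(-562160 + 2722814) = 1/2160654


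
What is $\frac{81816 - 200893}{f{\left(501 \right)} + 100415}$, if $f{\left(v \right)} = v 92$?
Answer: $- \frac{119077}{146507} \approx -0.81277$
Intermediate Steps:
$f{\left(v \right)} = 92 v$
$\frac{81816 - 200893}{f{\left(501 \right)} + 100415} = \frac{81816 - 200893}{92 \cdot 501 + 100415} = - \frac{119077}{46092 + 100415} = - \frac{119077}{146507}$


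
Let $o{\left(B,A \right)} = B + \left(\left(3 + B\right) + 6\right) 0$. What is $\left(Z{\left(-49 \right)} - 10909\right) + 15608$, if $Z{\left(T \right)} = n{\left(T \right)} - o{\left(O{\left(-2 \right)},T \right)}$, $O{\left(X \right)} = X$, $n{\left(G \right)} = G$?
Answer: $4652$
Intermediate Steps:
$o{\left(B,A \right)} = B$ ($o{\left(B,A \right)} = B + \left(9 + B\right) 0 = B + 0 = B$)
$Z{\left(T \right)} = 2 + T$ ($Z{\left(T \right)} = T - -2 = T + 2 = 2 + T$)
$\left(Z{\left(-49 \right)} - 10909\right) + 15608 = \left(\left(2 - 49\right) - 10909\right) + 15608 = \left(-47 - 10909\right) + 15608 = -10956 + 15608 = 4652$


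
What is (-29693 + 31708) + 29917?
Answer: 31932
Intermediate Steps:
(-29693 + 31708) + 29917 = 2015 + 29917 = 31932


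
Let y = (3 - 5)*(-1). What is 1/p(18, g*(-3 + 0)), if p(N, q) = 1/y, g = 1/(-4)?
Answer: 2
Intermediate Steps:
y = 2 (y = -2*(-1) = 2)
g = -1/4 ≈ -0.25000
p(N, q) = 1/2
1/p(18, g*(-3 + 0)) = 1/(1/2) = 2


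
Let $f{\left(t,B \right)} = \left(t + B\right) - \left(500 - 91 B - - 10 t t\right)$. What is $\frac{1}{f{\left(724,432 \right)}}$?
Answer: $- \frac{1}{5201792} \approx -1.9224 \cdot 10^{-7}$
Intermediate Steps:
$f{\left(t,B \right)} = -500 + t - 10 t^{2} + 92 B$ ($f{\left(t,B \right)} = \left(B + t\right) - \left(500 - 91 B + 10 t^{2}\right) = -500 + t - 10 t^{2} + 92 B$)
$\frac{1}{f{\left(724,432 \right)}} = \frac{1}{-500 + 724 - 10 \cdot 724^{2} + 92 \cdot 432} = \frac{1}{-500 + 724 - 5241760 + 39744} = \frac{1}{-5201792} = - \frac{1}{5201792}$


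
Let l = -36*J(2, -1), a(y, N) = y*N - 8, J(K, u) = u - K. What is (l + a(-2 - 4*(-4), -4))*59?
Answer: 2596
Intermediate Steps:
a(y, N) = -8 + N*y (a(y, N) = N*y - 8 = -8 + N*y)
l = 108 (l = -36*(-1 - 1*2) = -36*(-1 - 2) = -36*(-3) = 108)
(l + a(-2 - 4*(-4), -4))*59 = (108 + (-8 - 4*(-2 - 4*(-4))))*59 = (108 + (-8 - 4*(-2 + 16)))*59 = (108 + (-8 - 4*14))*59 = (108 + (-8 - 56))*59 = (108 - 64)*59 = 44*59 = 2596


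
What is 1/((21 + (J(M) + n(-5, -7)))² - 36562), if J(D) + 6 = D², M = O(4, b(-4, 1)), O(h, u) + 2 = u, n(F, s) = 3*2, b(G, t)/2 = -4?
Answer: -1/21921 ≈ -4.5618e-5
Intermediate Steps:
b(G, t) = -8 (b(G, t) = 2*(-4) = -8)
n(F, s) = 6
O(h, u) = -2 + u
M = -10 (M = -2 - 8 = -10)
J(D) = -6 + D²
1/((21 + (J(M) + n(-5, -7)))² - 36562) = 1/((21 + ((-6 + (-10)²) + 6))² - 36562) = 1/((21 + ((-6 + 100) + 6))² - 36562) = 1/((21 + (94 + 6))² - 36562) = 1/((21 + 100)² - 36562) = 1/(121² - 36562) = 1/(14641 - 36562) = 1/(-21921) = -1/21921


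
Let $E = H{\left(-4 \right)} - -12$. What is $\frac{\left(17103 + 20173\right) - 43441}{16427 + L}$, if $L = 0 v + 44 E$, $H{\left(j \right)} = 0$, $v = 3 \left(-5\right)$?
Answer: $- \frac{1233}{3391} \approx -0.36361$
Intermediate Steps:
$v = -15$
$E = 12$ ($E = 0 - -12 = 0 + 12 = 12$)
$L = 528$ ($L = 0 \left(-15\right) + 44 \cdot 12 = 0 + 528 = 528$)
$\frac{\left(17103 + 20173\right) - 43441}{16427 + L} = \frac{\left(17103 + 20173\right) - 43441}{16427 + 528} = \frac{37276 - 43441}{16955} = \left(-6165\right) \frac{1}{16955} = - \frac{1233}{3391}$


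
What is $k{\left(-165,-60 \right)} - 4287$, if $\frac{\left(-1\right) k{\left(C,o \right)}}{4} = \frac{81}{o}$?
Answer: $- \frac{21408}{5} \approx -4281.6$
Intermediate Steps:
$k{\left(C,o \right)} = - \frac{324}{o}$ ($k{\left(C,o \right)} = - 4 \frac{81}{o} = - \frac{324}{o}$)
$k{\left(-165,-60 \right)} - 4287 = - \frac{324}{-60} - 4287 = \left(-324\right) \left(- \frac{1}{60}\right) - 4287 = \frac{27}{5} - 4287 = - \frac{21408}{5}$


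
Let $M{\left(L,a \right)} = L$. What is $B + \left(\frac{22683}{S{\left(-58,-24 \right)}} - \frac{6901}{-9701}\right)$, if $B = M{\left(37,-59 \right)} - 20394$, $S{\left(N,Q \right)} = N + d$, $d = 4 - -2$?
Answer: $- \frac{10488818295}{504452} \approx -20793.0$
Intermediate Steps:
$d = 6$ ($d = 4 + 2 = 6$)
$S{\left(N,Q \right)} = 6 + N$ ($S{\left(N,Q \right)} = N + 6 = 6 + N$)
$B = -20357$ ($B = 37 - 20394 = -20357$)
$B + \left(\frac{22683}{S{\left(-58,-24 \right)}} - \frac{6901}{-9701}\right) = -20357 + \left(\frac{22683}{6 - 58} - \frac{6901}{-9701}\right) = -20357 + \left(\frac{22683}{-52} - - \frac{6901}{9701}\right) = -20357 + \left(22683 \left(- \frac{1}{52}\right) + \frac{6901}{9701}\right) = -20357 + \left(- \frac{22683}{52} + \frac{6901}{9701}\right) = -20357 - \frac{219688931}{504452} = - \frac{10488818295}{504452}$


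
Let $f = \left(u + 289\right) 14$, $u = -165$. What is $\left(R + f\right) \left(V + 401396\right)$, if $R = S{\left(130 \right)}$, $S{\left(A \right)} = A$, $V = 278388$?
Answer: $1268476944$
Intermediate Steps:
$f = 1736$ ($f = \left(-165 + 289\right) 14 = 124 \cdot 14 = 1736$)
$R = 130$
$\left(R + f\right) \left(V + 401396\right) = \left(130 + 1736\right) \left(278388 + 401396\right) = 1866 \cdot 679784 = 1268476944$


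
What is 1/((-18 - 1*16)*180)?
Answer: -1/6120 ≈ -0.00016340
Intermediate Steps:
1/((-18 - 1*16)*180) = 1/((-18 - 16)*180) = 1/(-34*180) = 1/(-6120) = -1/6120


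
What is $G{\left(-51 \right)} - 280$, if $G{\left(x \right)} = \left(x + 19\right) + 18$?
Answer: $-294$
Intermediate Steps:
$G{\left(x \right)} = 37 + x$ ($G{\left(x \right)} = \left(19 + x\right) + 18 = 37 + x$)
$G{\left(-51 \right)} - 280 = \left(37 - 51\right) - 280 = -14 - 280 = -294$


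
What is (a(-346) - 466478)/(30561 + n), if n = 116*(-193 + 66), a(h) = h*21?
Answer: -473744/15829 ≈ -29.929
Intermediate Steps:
a(h) = 21*h
n = -14732 (n = 116*(-127) = -14732)
(a(-346) - 466478)/(30561 + n) = (21*(-346) - 466478)/(30561 - 14732) = (-7266 - 466478)/15829 = -473744*1/15829 = -473744/15829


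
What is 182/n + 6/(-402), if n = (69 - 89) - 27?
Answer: -12241/3149 ≈ -3.8873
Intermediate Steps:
n = -47 (n = -20 - 27 = -47)
182/n + 6/(-402) = 182/(-47) + 6/(-402) = 182*(-1/47) + 6*(-1/402) = -182/47 - 1/67 = -12241/3149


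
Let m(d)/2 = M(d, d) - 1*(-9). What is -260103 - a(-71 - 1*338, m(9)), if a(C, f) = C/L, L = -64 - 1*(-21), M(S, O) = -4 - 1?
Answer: -11184838/43 ≈ -2.6011e+5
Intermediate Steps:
M(S, O) = -5
m(d) = 8 (m(d) = 2*(-5 - 1*(-9)) = 2*(-5 + 9) = 2*4 = 8)
L = -43 (L = -64 + 21 = -43)
a(C, f) = -C/43 (a(C, f) = C/(-43) = C*(-1/43) = -C/43)
-260103 - a(-71 - 1*338, m(9)) = -260103 - (-1)*(-71 - 1*338)/43 = -260103 - (-1)*(-71 - 338)/43 = -260103 - (-1)*(-409)/43 = -260103 - 1*409/43 = -260103 - 409/43 = -11184838/43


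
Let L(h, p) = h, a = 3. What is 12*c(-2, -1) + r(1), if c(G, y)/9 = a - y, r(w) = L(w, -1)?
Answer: 433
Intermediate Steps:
r(w) = w
c(G, y) = 27 - 9*y (c(G, y) = 9*(3 - y) = 27 - 9*y)
12*c(-2, -1) + r(1) = 12*(27 - 9*(-1)) + 1 = 12*(27 + 9) + 1 = 12*36 + 1 = 432 + 1 = 433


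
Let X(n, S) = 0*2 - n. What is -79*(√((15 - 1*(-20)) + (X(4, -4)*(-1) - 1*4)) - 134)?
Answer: 10586 - 79*√35 ≈ 10119.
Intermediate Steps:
X(n, S) = -n (X(n, S) = 0 - n = -n)
-79*(√((15 - 1*(-20)) + (X(4, -4)*(-1) - 1*4)) - 134) = -79*(√((15 - 1*(-20)) + (-1*4*(-1) - 1*4)) - 134) = -79*(√((15 + 20) + (-4*(-1) - 4)) - 134) = -79*(√(35 + (4 - 4)) - 134) = -79*(√(35 + 0) - 134) = -79*(√35 - 134) = -79*(-134 + √35) = 10586 - 79*√35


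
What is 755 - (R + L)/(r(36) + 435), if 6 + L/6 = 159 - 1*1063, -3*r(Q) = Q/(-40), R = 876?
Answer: 1110785/1451 ≈ 765.53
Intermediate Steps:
r(Q) = Q/120 (r(Q) = -Q/(3*(-40)) = -Q*(-1)/(3*40) = -(-1)*Q/120 = Q/120)
L = -5460 (L = -36 + 6*(159 - 1*1063) = -36 + 6*(159 - 1063) = -36 + 6*(-904) = -36 - 5424 = -5460)
755 - (R + L)/(r(36) + 435) = 755 - (876 - 5460)/((1/120)*36 + 435) = 755 - (-4584)/(3/10 + 435) = 755 - (-4584)/4353/10 = 755 - (-4584)*10/4353 = 755 - 1*(-15280/1451) = 755 + 15280/1451 = 1110785/1451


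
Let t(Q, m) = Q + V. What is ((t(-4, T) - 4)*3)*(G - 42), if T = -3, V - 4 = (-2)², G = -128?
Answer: 0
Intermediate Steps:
V = 8 (V = 4 + (-2)² = 4 + 4 = 8)
t(Q, m) = 8 + Q (t(Q, m) = Q + 8 = 8 + Q)
((t(-4, T) - 4)*3)*(G - 42) = (((8 - 4) - 4)*3)*(-128 - 42) = ((4 - 4)*3)*(-170) = (0*3)*(-170) = 0*(-170) = 0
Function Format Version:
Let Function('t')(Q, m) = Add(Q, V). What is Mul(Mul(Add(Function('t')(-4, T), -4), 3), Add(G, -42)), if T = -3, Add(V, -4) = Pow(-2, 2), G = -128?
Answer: 0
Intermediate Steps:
V = 8 (V = Add(4, Pow(-2, 2)) = Add(4, 4) = 8)
Function('t')(Q, m) = Add(8, Q) (Function('t')(Q, m) = Add(Q, 8) = Add(8, Q))
Mul(Mul(Add(Function('t')(-4, T), -4), 3), Add(G, -42)) = Mul(Mul(Add(Add(8, -4), -4), 3), Add(-128, -42)) = Mul(Mul(Add(4, -4), 3), -170) = Mul(Mul(0, 3), -170) = Mul(0, -170) = 0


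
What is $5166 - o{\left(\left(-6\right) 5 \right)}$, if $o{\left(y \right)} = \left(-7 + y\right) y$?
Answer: $4056$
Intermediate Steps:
$o{\left(y \right)} = y \left(-7 + y\right)$
$5166 - o{\left(\left(-6\right) 5 \right)} = 5166 - \left(-6\right) 5 \left(-7 - 30\right) = 5166 - - 30 \left(-7 - 30\right) = 5166 - \left(-30\right) \left(-37\right) = 5166 - 1110 = 4056$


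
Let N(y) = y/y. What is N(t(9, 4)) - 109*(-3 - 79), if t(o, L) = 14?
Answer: 8939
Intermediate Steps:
N(y) = 1
N(t(9, 4)) - 109*(-3 - 79) = 1 - 109*(-3 - 79) = 1 - 109*(-82) = 1 + 8938 = 8939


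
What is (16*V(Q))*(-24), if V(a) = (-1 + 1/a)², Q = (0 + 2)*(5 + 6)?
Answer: -42336/121 ≈ -349.88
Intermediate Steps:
Q = 22 (Q = 2*11 = 22)
V(a) = (-1 + 1/a)²
(16*V(Q))*(-24) = (16*((-1 + 22)²/22²))*(-24) = (16*((1/484)*21²))*(-24) = (16*((1/484)*441))*(-24) = (16*(441/484))*(-24) = (1764/121)*(-24) = -42336/121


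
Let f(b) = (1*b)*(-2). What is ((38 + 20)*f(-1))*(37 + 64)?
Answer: 11716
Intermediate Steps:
f(b) = -2*b (f(b) = b*(-2) = -2*b)
((38 + 20)*f(-1))*(37 + 64) = ((38 + 20)*(-2*(-1)))*(37 + 64) = (58*2)*101 = 116*101 = 11716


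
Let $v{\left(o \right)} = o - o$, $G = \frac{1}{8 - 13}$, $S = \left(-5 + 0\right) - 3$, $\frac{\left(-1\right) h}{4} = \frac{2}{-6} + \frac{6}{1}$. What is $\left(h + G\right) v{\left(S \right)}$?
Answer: $0$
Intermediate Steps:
$h = - \frac{68}{3}$ ($h = - 4 \left(\frac{2}{-6} + \frac{6}{1}\right) = - 4 \left(2 \left(- \frac{1}{6}\right) + 6 \cdot 1\right) = - 4 \left(- \frac{1}{3} + 6\right) = \left(-4\right) \frac{17}{3} = - \frac{68}{3} \approx -22.667$)
$S = -8$ ($S = -5 - 3 = -8$)
$G = - \frac{1}{5}$ ($G = \frac{1}{-5} = - \frac{1}{5} \approx -0.2$)
$v{\left(o \right)} = 0$
$\left(h + G\right) v{\left(S \right)} = \left(- \frac{68}{3} - \frac{1}{5}\right) 0 = \left(- \frac{343}{15}\right) 0 = 0$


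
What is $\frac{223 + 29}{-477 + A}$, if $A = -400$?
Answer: $- \frac{252}{877} \approx -0.28734$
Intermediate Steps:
$\frac{223 + 29}{-477 + A} = \frac{223 + 29}{-477 - 400} = \frac{252}{-877} = 252 \left(- \frac{1}{877}\right) = - \frac{252}{877}$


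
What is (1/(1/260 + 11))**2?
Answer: 67600/8185321 ≈ 0.0082587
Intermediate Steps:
(1/(1/260 + 11))**2 = (1/(2861/260))**2 = (260/2861)**2 = 67600/8185321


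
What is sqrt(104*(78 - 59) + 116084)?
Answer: 2*sqrt(29515) ≈ 343.60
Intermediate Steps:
sqrt(104*(78 - 59) + 116084) = sqrt(104*19 + 116084) = sqrt(1976 + 116084) = sqrt(118060) = 2*sqrt(29515)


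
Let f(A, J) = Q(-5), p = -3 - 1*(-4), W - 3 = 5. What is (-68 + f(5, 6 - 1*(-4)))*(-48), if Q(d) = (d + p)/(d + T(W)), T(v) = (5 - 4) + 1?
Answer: 3200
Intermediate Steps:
W = 8 (W = 3 + 5 = 8)
T(v) = 2 (T(v) = 1 + 1 = 2)
p = 1 (p = -3 + 4 = 1)
Q(d) = (1 + d)/(2 + d) (Q(d) = (d + 1)/(d + 2) = (1 + d)/(2 + d))
f(A, J) = 4/3 (f(A, J) = (1 - 5)/(2 - 5) = -4/(-3) = -1/3*(-4) = 4/3)
(-68 + f(5, 6 - 1*(-4)))*(-48) = (-68 + 4/3)*(-48) = -200/3*(-48) = 3200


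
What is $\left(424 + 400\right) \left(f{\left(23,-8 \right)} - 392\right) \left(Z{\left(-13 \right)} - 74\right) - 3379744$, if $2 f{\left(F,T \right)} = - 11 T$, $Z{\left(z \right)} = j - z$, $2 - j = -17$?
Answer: $8663840$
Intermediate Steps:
$j = 19$ ($j = 2 - -17 = 2 + 17 = 19$)
$Z{\left(z \right)} = 19 - z$
$f{\left(F,T \right)} = - \frac{11 T}{2}$ ($f{\left(F,T \right)} = \frac{\left(-11\right) T}{2} = - \frac{11 T}{2}$)
$\left(424 + 400\right) \left(f{\left(23,-8 \right)} - 392\right) \left(Z{\left(-13 \right)} - 74\right) - 3379744 = \left(424 + 400\right) \left(\left(- \frac{11}{2}\right) \left(-8\right) - 392\right) \left(\left(19 - -13\right) - 74\right) - 3379744 = 824 \left(44 - 392\right) \left(\left(19 + 13\right) - 74\right) - 3379744 = 824 \left(- 348 \left(32 - 74\right)\right) - 3379744 = 824 \left(\left(-348\right) \left(-42\right)\right) - 3379744 = 824 \cdot 14616 - 3379744 = 12043584 - 3379744 = 8663840$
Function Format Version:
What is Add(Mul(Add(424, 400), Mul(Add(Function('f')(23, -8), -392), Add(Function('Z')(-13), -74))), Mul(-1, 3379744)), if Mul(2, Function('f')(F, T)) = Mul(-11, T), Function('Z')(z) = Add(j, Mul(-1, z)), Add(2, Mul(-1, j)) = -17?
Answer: 8663840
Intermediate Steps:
j = 19 (j = Add(2, Mul(-1, -17)) = Add(2, 17) = 19)
Function('Z')(z) = Add(19, Mul(-1, z))
Function('f')(F, T) = Mul(Rational(-11, 2), T) (Function('f')(F, T) = Mul(Rational(1, 2), Mul(-11, T)) = Mul(Rational(-11, 2), T))
Add(Mul(Add(424, 400), Mul(Add(Function('f')(23, -8), -392), Add(Function('Z')(-13), -74))), Mul(-1, 3379744)) = Add(Mul(Add(424, 400), Mul(Add(Mul(Rational(-11, 2), -8), -392), Add(Add(19, Mul(-1, -13)), -74))), Mul(-1, 3379744)) = Add(Mul(824, Mul(Add(44, -392), Add(Add(19, 13), -74))), -3379744) = Add(Mul(824, Mul(-348, Add(32, -74))), -3379744) = Add(Mul(824, Mul(-348, -42)), -3379744) = Add(Mul(824, 14616), -3379744) = Add(12043584, -3379744) = 8663840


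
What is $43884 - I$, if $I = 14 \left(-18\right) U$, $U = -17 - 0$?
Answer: $39600$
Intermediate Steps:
$U = -17$ ($U = -17 + 0 = -17$)
$I = 4284$ ($I = 14 \left(-18\right) \left(-17\right) = \left(-252\right) \left(-17\right) = 4284$)
$43884 - I = 43884 - 4284 = 39600$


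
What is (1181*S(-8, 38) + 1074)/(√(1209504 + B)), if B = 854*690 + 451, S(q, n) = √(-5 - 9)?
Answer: √1799215*(1074 + 1181*I*√14)/1799215 ≈ 0.80069 + 3.2944*I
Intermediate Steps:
S(q, n) = I*√14 (S(q, n) = √(-14) = I*√14)
B = 589711 (B = 589260 + 451 = 589711)
(1181*S(-8, 38) + 1074)/(√(1209504 + B)) = (1181*(I*√14) + 1074)/(√(1209504 + 589711)) = (1181*I*√14 + 1074)/(√1799215) = (1074 + 1181*I*√14)*(√1799215/1799215) = √1799215*(1074 + 1181*I*√14)/1799215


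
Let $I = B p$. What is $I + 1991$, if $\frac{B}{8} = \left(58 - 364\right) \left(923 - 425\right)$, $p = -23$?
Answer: $28041383$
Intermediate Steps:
$B = -1219104$ ($B = 8 \left(58 - 364\right) \left(923 - 425\right) = 8 \left(\left(-306\right) 498\right) = 8 \left(-152388\right) = -1219104$)
$I = 28039392$ ($I = \left(-1219104\right) \left(-23\right) = 28039392$)
$I + 1991 = 28039392 + 1991 = 28041383$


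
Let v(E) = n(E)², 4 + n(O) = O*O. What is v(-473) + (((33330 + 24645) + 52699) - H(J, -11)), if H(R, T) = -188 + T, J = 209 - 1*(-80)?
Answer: 50052986498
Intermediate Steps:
J = 289 (J = 209 + 80 = 289)
n(O) = -4 + O² (n(O) = -4 + O*O = -4 + O²)
v(E) = (-4 + E²)²
v(-473) + (((33330 + 24645) + 52699) - H(J, -11)) = (-4 + (-473)²)² + (((33330 + 24645) + 52699) - (-188 - 11)) = (-4 + 223729)² + ((57975 + 52699) - 1*(-199)) = 223725² + (110674 + 199) = 50052875625 + 110873 = 50052986498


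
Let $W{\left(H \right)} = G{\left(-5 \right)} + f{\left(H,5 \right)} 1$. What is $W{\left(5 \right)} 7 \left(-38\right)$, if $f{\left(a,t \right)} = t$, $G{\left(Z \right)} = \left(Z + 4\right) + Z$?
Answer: $266$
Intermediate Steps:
$G{\left(Z \right)} = 4 + 2 Z$ ($G{\left(Z \right)} = \left(4 + Z\right) + Z = 4 + 2 Z$)
$W{\left(H \right)} = -1$ ($W{\left(H \right)} = \left(4 + 2 \left(-5\right)\right) + 5 \cdot 1 = \left(4 - 10\right) + 5 = -6 + 5 = -1$)
$W{\left(5 \right)} 7 \left(-38\right) = \left(-1\right) 7 \left(-38\right) = \left(-7\right) \left(-38\right) = 266$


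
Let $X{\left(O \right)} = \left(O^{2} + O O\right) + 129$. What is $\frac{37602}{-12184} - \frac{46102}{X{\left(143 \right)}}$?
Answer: $- \frac{150314573}{35705212} \approx -4.2099$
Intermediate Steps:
$X{\left(O \right)} = 129 + 2 O^{2}$ ($X{\left(O \right)} = \left(O^{2} + O^{2}\right) + 129 = 2 O^{2} + 129 = 129 + 2 O^{2}$)
$\frac{37602}{-12184} - \frac{46102}{X{\left(143 \right)}} = \frac{37602}{-12184} - \frac{46102}{129 + 2 \cdot 143^{2}} = 37602 \left(- \frac{1}{12184}\right) - \frac{46102}{129 + 2 \cdot 20449} = - \frac{18801}{6092} - \frac{46102}{129 + 40898} = - \frac{18801}{6092} - \frac{46102}{41027} = - \frac{18801}{6092} - \frac{6586}{5861} = - \frac{150314573}{35705212}$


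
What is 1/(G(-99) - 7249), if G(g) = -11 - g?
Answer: -1/7161 ≈ -0.00013965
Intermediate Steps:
1/(G(-99) - 7249) = 1/((-11 - 1*(-99)) - 7249) = 1/((-11 + 99) - 7249) = 1/(88 - 7249) = 1/(-7161) = -1/7161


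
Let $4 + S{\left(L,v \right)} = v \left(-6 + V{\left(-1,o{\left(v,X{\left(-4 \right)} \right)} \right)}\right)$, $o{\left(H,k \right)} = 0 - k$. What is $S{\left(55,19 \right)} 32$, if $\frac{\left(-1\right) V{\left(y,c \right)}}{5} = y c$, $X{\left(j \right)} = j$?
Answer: $8384$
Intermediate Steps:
$o{\left(H,k \right)} = - k$
$V{\left(y,c \right)} = - 5 c y$ ($V{\left(y,c \right)} = - 5 y c = - 5 c y$)
$S{\left(L,v \right)} = -4 + 14 v$ ($S{\left(L,v \right)} = -4 + v \left(-6 - 5 \left(\left(-1\right) \left(-4\right)\right) \left(-1\right)\right) = -4 + v \left(-6 - 20 \left(-1\right)\right) = -4 + v \left(-6 + 20\right) = -4 + v 14 = -4 + 14 v$)
$S{\left(55,19 \right)} 32 = \left(-4 + 14 \cdot 19\right) 32 = \left(-4 + 266\right) 32 = 262 \cdot 32 = 8384$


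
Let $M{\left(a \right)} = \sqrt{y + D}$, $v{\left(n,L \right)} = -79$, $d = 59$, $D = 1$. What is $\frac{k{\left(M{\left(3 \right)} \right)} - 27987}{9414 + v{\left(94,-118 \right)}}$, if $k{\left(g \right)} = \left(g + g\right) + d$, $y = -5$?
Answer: $- \frac{27928}{9335} + \frac{4 i}{9335} \approx -2.9918 + 0.00042849 i$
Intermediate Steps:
$M{\left(a \right)} = 2 i$ ($M{\left(a \right)} = \sqrt{-5 + 1} = \sqrt{-4} = 2 i$)
$k{\left(g \right)} = 59 + 2 g$ ($k{\left(g \right)} = \left(g + g\right) + 59 = 2 g + 59 = 59 + 2 g$)
$\frac{k{\left(M{\left(3 \right)} \right)} - 27987}{9414 + v{\left(94,-118 \right)}} = \frac{\left(59 + 2 \cdot 2 i\right) - 27987}{9414 - 79} = \frac{\left(59 + 4 i\right) - 27987}{9335} = \left(-27928 + 4 i\right) \frac{1}{9335} = - \frac{27928}{9335} + \frac{4 i}{9335}$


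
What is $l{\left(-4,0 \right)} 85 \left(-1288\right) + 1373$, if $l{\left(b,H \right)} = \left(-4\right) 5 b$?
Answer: $-8757027$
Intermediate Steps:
$l{\left(b,H \right)} = - 20 b$
$l{\left(-4,0 \right)} 85 \left(-1288\right) + 1373 = \left(-20\right) \left(-4\right) 85 \left(-1288\right) + 1373 = 80 \cdot 85 \left(-1288\right) + 1373 = 6800 \left(-1288\right) + 1373 = -8758400 + 1373 = -8757027$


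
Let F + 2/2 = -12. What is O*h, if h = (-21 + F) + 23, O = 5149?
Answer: -56639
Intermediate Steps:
F = -13 (F = -1 - 12 = -13)
h = -11 (h = (-21 - 13) + 23 = -34 + 23 = -11)
O*h = 5149*(-11) = -56639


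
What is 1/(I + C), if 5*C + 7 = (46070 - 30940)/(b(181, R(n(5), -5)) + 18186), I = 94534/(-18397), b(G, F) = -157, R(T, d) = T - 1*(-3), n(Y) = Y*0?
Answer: -1658397565/10565177411 ≈ -0.15697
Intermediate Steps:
n(Y) = 0
R(T, d) = 3 + T (R(T, d) = T + 3 = 3 + T)
I = -94534/18397 (I = 94534*(-1/18397) = -94534/18397 ≈ -5.1386)
C = -111073/90145 (C = -7/5 + ((46070 - 30940)/(-157 + 18186))/5 = -7/5 + (15130/18029)/5 = -7/5 + (15130*(1/18029))/5 = -7/5 + (⅕)*(15130/18029) = -7/5 + 3026/18029 = -111073/90145 ≈ -1.2322)
1/(I + C) = 1/(-94534/18397 - 111073/90145) = 1/(-10565177411/1658397565) = -1658397565/10565177411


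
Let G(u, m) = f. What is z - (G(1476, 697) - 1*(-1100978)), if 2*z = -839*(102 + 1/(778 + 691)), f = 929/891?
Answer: -2994108691337/2617758 ≈ -1.1438e+6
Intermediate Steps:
f = 929/891 (f = 929*(1/891) = 929/891 ≈ 1.0426)
G(u, m) = 929/891
z = -125714921/2938 (z = (-839*(102 + 1/(778 + 691)))/2 = (-839*(102 + 1/1469))/2 = (-839*149839/1469)/2 = (½)*(-125714921/1469) = -125714921/2938 ≈ -42789.)
z - (G(1476, 697) - 1*(-1100978)) = -125714921/2938 - (929/891 - 1*(-1100978)) = -125714921/2938 - (929/891 + 1100978) = -125714921/2938 - 1*980972327/891 = -125714921/2938 - 980972327/891 = -2994108691337/2617758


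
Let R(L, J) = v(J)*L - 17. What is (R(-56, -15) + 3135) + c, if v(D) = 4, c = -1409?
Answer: 1485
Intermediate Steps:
R(L, J) = -17 + 4*L (R(L, J) = 4*L - 17 = -17 + 4*L)
(R(-56, -15) + 3135) + c = ((-17 + 4*(-56)) + 3135) - 1409 = ((-17 - 224) + 3135) - 1409 = (-241 + 3135) - 1409 = 2894 - 1409 = 1485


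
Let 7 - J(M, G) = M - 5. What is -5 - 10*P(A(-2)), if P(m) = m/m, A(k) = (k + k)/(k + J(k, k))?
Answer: -15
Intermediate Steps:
J(M, G) = 12 - M (J(M, G) = 7 - (M - 5) = 7 - (-5 + M) = 7 + (5 - M) = 12 - M)
A(k) = k/6 (A(k) = (k + k)/(k + (12 - k)) = (2*k)/12 = (2*k)*(1/12) = k/6)
P(m) = 1
-5 - 10*P(A(-2)) = -5 - 10*1 = -5 - 10 = -15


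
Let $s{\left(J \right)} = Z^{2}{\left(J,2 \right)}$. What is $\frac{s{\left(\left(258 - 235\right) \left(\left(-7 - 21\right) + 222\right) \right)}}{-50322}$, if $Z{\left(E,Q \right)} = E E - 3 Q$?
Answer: $- \frac{198192860737922}{25161} \approx -7.877 \cdot 10^{9}$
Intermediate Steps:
$Z{\left(E,Q \right)} = E^{2} - 3 Q$
$s{\left(J \right)} = \left(-6 + J^{2}\right)^{2}$ ($s{\left(J \right)} = \left(J^{2} - 6\right)^{2} = \left(-6 + J^{2}\right)^{2}$)
$\frac{s{\left(\left(258 - 235\right) \left(\left(-7 - 21\right) + 222\right) \right)}}{-50322} = \frac{\left(-6 + \left(\left(258 - 235\right) \left(\left(-7 - 21\right) + 222\right)\right)^{2}\right)^{2}}{-50322} = \left(-6 + \left(23 \left(\left(-7 - 21\right) + 222\right)\right)^{2}\right)^{2} \left(- \frac{1}{50322}\right) = \left(-6 + \left(23 \left(-28 + 222\right)\right)^{2}\right)^{2} \left(- \frac{1}{50322}\right) = \left(-6 + \left(23 \cdot 194\right)^{2}\right)^{2} \left(- \frac{1}{50322}\right) = \left(-6 + 4462^{2}\right)^{2} \left(- \frac{1}{50322}\right) = \left(-6 + 19909444\right)^{2} \left(- \frac{1}{50322}\right) = 19909438^{2} \left(- \frac{1}{50322}\right) = 396385721475844 \left(- \frac{1}{50322}\right) = - \frac{198192860737922}{25161}$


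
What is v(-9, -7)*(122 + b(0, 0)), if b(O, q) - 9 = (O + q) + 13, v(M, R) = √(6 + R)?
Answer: 144*I ≈ 144.0*I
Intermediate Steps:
b(O, q) = 22 + O + q (b(O, q) = 9 + ((O + q) + 13) = 9 + (13 + O + q) = 22 + O + q)
v(-9, -7)*(122 + b(0, 0)) = √(6 - 7)*(122 + (22 + 0 + 0)) = √(-1)*(122 + 22) = I*144 = 144*I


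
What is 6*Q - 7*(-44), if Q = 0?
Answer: 308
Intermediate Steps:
6*Q - 7*(-44) = 6*0 - 7*(-44) = 0 + 308 = 308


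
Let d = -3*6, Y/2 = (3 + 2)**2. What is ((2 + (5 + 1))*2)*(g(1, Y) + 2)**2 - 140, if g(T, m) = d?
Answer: 3956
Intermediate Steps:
Y = 50 (Y = 2*(3 + 2)**2 = 2*5**2 = 2*25 = 50)
d = -18
g(T, m) = -18
((2 + (5 + 1))*2)*(g(1, Y) + 2)**2 - 140 = ((2 + (5 + 1))*2)*(-18 + 2)**2 - 140 = ((2 + 6)*2)*(-16)**2 - 140 = (8*2)*256 - 140 = 16*256 - 140 = 4096 - 140 = 3956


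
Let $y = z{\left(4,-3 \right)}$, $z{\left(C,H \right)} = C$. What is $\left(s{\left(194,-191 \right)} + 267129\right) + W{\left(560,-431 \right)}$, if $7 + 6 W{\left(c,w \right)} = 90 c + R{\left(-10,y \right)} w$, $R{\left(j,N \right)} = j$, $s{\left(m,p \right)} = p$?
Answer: $\frac{1656331}{6} \approx 2.7606 \cdot 10^{5}$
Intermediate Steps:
$y = 4$
$W{\left(c,w \right)} = - \frac{7}{6} + 15 c - \frac{5 w}{3}$ ($W{\left(c,w \right)} = - \frac{7}{6} + \frac{90 c - 10 w}{6} = - \frac{7}{6} + \frac{- 10 w + 90 c}{6} = - \frac{7}{6} + \left(15 c - \frac{5 w}{3}\right) = - \frac{7}{6} + 15 c - \frac{5 w}{3}$)
$\left(s{\left(194,-191 \right)} + 267129\right) + W{\left(560,-431 \right)} = \left(-191 + 267129\right) - - \frac{54703}{6} = 266938 + \left(- \frac{7}{6} + 8400 + \frac{2155}{3}\right) = 266938 + \frac{54703}{6} = \frac{1656331}{6}$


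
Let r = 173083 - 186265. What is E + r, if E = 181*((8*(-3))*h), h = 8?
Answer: -47934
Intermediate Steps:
E = -34752 (E = 181*((8*(-3))*8) = 181*(-24*8) = 181*(-192) = -34752)
r = -13182
E + r = -34752 - 13182 = -47934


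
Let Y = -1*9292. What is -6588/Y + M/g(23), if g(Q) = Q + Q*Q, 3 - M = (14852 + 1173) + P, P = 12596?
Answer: -1425445/27876 ≈ -51.135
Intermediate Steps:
M = -28618 (M = 3 - ((14852 + 1173) + 12596) = 3 - (16025 + 12596) = 3 - 1*28621 = 3 - 28621 = -28618)
g(Q) = Q + Q²
Y = -9292
-6588/Y + M/g(23) = -6588/(-9292) - 28618*1/(23*(1 + 23)) = -6588*(-1/9292) - 28618/(23*24) = 1647/2323 - 28618/552 = 1647/2323 - 28618*1/552 = 1647/2323 - 14309/276 = -1425445/27876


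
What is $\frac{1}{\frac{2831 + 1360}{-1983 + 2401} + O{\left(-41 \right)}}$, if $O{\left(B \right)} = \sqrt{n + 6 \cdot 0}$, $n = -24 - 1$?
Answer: $\frac{14478}{181261} - \frac{7220 i}{181261} \approx 0.079874 - 0.039832 i$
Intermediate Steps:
$n = -25$
$O{\left(B \right)} = 5 i$ ($O{\left(B \right)} = \sqrt{-25 + 6 \cdot 0} = \sqrt{-25 + 0} = \sqrt{-25} = 5 i$)
$\frac{1}{\frac{2831 + 1360}{-1983 + 2401} + O{\left(-41 \right)}} = \frac{1}{\frac{2831 + 1360}{-1983 + 2401} + 5 i} = \frac{1}{\frac{4191}{418} + 5 i} = \frac{1}{4191 \cdot \frac{1}{418} + 5 i} = \frac{1}{\frac{381}{38} + 5 i} = \frac{1444 \left(\frac{381}{38} - 5 i\right)}{181261}$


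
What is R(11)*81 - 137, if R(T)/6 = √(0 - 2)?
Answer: -137 + 486*I*√2 ≈ -137.0 + 687.31*I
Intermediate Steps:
R(T) = 6*I*√2 (R(T) = 6*√(0 - 2) = 6*√(-2) = 6*(I*√2) = 6*I*√2)
R(11)*81 - 137 = (6*I*√2)*81 - 137 = 486*I*√2 - 137 = -137 + 486*I*√2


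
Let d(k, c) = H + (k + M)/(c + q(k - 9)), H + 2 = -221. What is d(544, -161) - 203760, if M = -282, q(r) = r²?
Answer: -29176096325/143032 ≈ -2.0398e+5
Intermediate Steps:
H = -223 (H = -2 - 221 = -223)
d(k, c) = -223 + (-282 + k)/(c + (-9 + k)²) (d(k, c) = -223 + (k - 282)/(c + (k - 9)²) = -223 + (-282 + k)/(c + (-9 + k)²))
d(544, -161) - 203760 = (-282 + 544 - 223*(-161) - 223*(-9 + 544)²)/(-161 + (-9 + 544)²) - 203760 = (-282 + 544 + 35903 - 223*535²)/(-161 + 535²) - 203760 = (-282 + 544 + 35903 - 223*286225)/(-161 + 286225) - 203760 = (-282 + 544 + 35903 - 63828175)/286064 - 203760 = (1/286064)*(-63792010) - 203760 = -31896005/143032 - 203760 = -29176096325/143032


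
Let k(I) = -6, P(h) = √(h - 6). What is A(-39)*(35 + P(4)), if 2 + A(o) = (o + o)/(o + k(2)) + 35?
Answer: 3647/3 + 521*I*√2/15 ≈ 1215.7 + 49.12*I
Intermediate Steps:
P(h) = √(-6 + h)
A(o) = 33 + 2*o/(-6 + o) (A(o) = -2 + ((o + o)/(o - 6) + 35) = -2 + ((2*o)/(-6 + o) + 35) = -2 + (2*o/(-6 + o) + 35) = -2 + (35 + 2*o/(-6 + o)) = 33 + 2*o/(-6 + o))
A(-39)*(35 + P(4)) = ((-198 + 35*(-39))/(-6 - 39))*(35 + √(-6 + 4)) = ((-198 - 1365)/(-45))*(35 + √(-2)) = (-1/45*(-1563))*(35 + I*√2) = 521*(35 + I*√2)/15 = 3647/3 + 521*I*√2/15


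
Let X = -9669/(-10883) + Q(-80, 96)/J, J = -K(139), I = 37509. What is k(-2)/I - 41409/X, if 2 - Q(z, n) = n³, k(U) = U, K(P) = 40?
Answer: -338081356943342/180586084298469 ≈ -1.8721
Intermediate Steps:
Q(z, n) = 2 - n³
J = -40 (J = -1*40 = -40)
X = 4814473441/217660 (X = -9669/(-10883) + (2 - 1*96³)/(-40) = -9669*(-1/10883) + (2 - 1*884736)*(-1/40) = 9669/10883 + (2 - 884736)*(-1/40) = 9669/10883 - 884734*(-1/40) = 9669/10883 + 442367/20 = 4814473441/217660 ≈ 22119.)
k(-2)/I - 41409/X = -2/37509 - 41409/4814473441/217660 = -2*1/37509 - 41409*217660/4814473441 = -2/37509 - 9013082940/4814473441 = -338081356943342/180586084298469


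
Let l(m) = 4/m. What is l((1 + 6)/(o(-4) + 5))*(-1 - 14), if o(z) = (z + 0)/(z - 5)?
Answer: -140/3 ≈ -46.667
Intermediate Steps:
o(z) = z/(-5 + z)
l((1 + 6)/(o(-4) + 5))*(-1 - 14) = (4/(((1 + 6)/(-4/(-5 - 4) + 5))))*(-1 - 14) = (4/((7/(-4/(-9) + 5))))*(-15) = (4/((7/(-4*(-1/9) + 5))))*(-15) = (4/((7/(4/9 + 5))))*(-15) = (4/((7/(49/9))))*(-15) = (4/((7*(9/49))))*(-15) = (4/(9/7))*(-15) = (4*(7/9))*(-15) = (28/9)*(-15) = -140/3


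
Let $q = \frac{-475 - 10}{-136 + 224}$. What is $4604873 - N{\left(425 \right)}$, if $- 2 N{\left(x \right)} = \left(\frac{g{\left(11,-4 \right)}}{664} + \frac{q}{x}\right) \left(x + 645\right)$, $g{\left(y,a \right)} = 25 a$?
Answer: $\frac{571767004707}{124168} \approx 4.6048 \cdot 10^{6}$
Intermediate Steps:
$q = - \frac{485}{88} \approx -5.5114$
$N{\left(x \right)} = - \frac{\left(645 + x\right) \left(- \frac{25}{166} - \frac{485}{88 x}\right)}{2}$ ($N{\left(x \right)} = - \frac{\left(\frac{25 \left(-4\right)}{664} - \frac{485}{88 x}\right) \left(x + 645\right)}{2} = - \frac{\left(\left(-100\right) \frac{1}{664} - \frac{485}{88 x}\right) \left(645 + x\right)}{2} = - \frac{\left(- \frac{25}{166} - \frac{485}{88 x}\right) \left(645 + x\right)}{2} = - \frac{\left(645 + x\right) \left(- \frac{25}{166} - \frac{485}{88 x}\right)}{2}$)
$4604873 - N{\left(425 \right)} = 4604873 - \frac{5 \left(5192895 + 425 \left(149951 + 220 \cdot 425\right)\right)}{14608 \cdot 425} = 4604873 - \frac{5}{14608} \cdot \frac{1}{425} \left(5192895 + 425 \left(149951 + 93500\right)\right) = 4604873 - \frac{5}{14608} \cdot \frac{1}{425} \left(5192895 + 425 \cdot 243451\right) = 4604873 - \frac{5}{14608} \cdot \frac{1}{425} \left(5192895 + 103466675\right) = 4604873 - \frac{5}{14608} \cdot \frac{1}{425} \cdot 108659570 = 4604873 - \frac{10865957}{124168} = \frac{571767004707}{124168}$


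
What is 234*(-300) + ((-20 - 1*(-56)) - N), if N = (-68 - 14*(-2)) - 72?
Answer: -70052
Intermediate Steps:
N = -112 (N = (-68 + 28) - 72 = -40 - 72 = -112)
234*(-300) + ((-20 - 1*(-56)) - N) = 234*(-300) + ((-20 - 1*(-56)) - 1*(-112)) = -70200 + ((-20 + 56) + 112) = -70200 + (36 + 112) = -70200 + 148 = -70052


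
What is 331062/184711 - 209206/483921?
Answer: 121565204636/89385531831 ≈ 1.3600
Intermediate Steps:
331062/184711 - 209206/483921 = 121565204636/89385531831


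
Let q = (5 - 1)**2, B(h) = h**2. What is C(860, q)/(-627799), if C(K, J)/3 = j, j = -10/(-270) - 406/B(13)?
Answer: 10793/954882279 ≈ 1.1303e-5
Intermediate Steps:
q = 16 (q = 4**2 = 16)
j = -10793/4563 (j = -10/(-270) - 406/(13**2) = -10*(-1/270) - 406/169 = 1/27 - 406*1/169 = 1/27 - 406/169 = -10793/4563 ≈ -2.3653)
C(K, J) = -10793/1521 (C(K, J) = 3*(-10793/4563) = -10793/1521)
C(860, q)/(-627799) = -10793/1521/(-627799) = -10793/1521*(-1/627799) = 10793/954882279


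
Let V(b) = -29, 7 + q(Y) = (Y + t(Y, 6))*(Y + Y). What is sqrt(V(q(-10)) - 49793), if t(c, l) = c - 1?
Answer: I*sqrt(49822) ≈ 223.21*I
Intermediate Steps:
t(c, l) = -1 + c
q(Y) = -7 + 2*Y*(-1 + 2*Y) (q(Y) = -7 + (Y + (-1 + Y))*(Y + Y) = -7 + (-1 + 2*Y)*(2*Y) = -7 + 2*Y*(-1 + 2*Y))
sqrt(V(q(-10)) - 49793) = sqrt(-29 - 49793) = sqrt(-49822) = I*sqrt(49822)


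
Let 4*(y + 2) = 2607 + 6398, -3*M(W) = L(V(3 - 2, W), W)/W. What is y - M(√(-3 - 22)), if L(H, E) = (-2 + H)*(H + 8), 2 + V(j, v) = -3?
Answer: 8997/4 + 7*I/5 ≈ 2249.3 + 1.4*I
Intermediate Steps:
V(j, v) = -5 (V(j, v) = -2 - 3 = -5)
L(H, E) = (-2 + H)*(8 + H)
M(W) = 7/W (M(W) = -(-16 + (-5)² + 6*(-5))/(3*W) = -(-16 + 25 - 30)/(3*W) = -(-7)/W = 7/W)
y = 8997/4 (y = -2 + (2607 + 6398)/4 = -2 + (¼)*9005 = -2 + 9005/4 = 8997/4 ≈ 2249.3)
y - M(√(-3 - 22)) = 8997/4 - 7/(√(-3 - 22)) = 8997/4 - 7/(√(-25)) = 8997/4 - 7/(5*I) = 8997/4 - 7*(-I/5) = 8997/4 - (-7)*I/5 = 8997/4 + 7*I/5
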